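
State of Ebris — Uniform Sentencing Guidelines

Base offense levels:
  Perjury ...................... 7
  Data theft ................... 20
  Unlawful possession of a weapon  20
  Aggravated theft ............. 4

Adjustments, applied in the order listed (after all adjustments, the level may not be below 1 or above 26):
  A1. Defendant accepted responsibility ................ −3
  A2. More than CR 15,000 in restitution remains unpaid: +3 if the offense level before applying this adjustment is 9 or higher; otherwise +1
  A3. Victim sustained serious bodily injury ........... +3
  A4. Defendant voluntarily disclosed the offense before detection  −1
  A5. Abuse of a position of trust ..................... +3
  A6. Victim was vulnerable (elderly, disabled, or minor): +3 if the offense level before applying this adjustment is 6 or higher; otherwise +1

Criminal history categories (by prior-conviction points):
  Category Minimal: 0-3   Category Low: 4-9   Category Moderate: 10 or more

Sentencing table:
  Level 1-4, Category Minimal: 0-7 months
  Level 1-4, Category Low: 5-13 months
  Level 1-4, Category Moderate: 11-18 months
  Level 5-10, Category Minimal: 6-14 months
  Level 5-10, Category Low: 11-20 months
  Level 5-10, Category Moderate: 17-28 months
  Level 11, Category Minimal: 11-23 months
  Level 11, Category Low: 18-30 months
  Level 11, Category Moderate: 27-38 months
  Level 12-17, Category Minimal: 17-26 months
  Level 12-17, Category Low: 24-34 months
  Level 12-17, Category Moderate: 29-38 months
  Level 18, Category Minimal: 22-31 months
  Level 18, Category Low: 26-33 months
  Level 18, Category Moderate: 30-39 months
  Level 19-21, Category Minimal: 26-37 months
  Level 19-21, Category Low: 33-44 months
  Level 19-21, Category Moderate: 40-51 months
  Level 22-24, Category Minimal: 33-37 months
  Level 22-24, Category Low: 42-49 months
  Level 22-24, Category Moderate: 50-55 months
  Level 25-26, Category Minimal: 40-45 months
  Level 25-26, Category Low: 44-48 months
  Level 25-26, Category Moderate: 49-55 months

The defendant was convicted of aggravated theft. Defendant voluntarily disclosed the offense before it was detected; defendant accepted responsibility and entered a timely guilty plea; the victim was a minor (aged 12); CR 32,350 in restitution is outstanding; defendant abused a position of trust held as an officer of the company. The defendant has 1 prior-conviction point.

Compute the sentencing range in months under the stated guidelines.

6-14 months

Base offense level for aggravated theft: 4.
A1 applies: 4 − 3 = 1.
A2 applies (level before this adjustment is 1 < 9, so +1): 1 + 1 = 2.
A4 applies: 2 − 1 = 1.
A5 applies: 1 + 3 = 4.
A6 applies (level before this adjustment is 4 < 6, so +1): 4 + 1 = 5.
Final offense level: 5.
Criminal history: 1 prior point → Category Minimal (0-3).
Level 5 falls in the 5-10 band.
Grid: Level 5-10 × Category Minimal = 6-14 months.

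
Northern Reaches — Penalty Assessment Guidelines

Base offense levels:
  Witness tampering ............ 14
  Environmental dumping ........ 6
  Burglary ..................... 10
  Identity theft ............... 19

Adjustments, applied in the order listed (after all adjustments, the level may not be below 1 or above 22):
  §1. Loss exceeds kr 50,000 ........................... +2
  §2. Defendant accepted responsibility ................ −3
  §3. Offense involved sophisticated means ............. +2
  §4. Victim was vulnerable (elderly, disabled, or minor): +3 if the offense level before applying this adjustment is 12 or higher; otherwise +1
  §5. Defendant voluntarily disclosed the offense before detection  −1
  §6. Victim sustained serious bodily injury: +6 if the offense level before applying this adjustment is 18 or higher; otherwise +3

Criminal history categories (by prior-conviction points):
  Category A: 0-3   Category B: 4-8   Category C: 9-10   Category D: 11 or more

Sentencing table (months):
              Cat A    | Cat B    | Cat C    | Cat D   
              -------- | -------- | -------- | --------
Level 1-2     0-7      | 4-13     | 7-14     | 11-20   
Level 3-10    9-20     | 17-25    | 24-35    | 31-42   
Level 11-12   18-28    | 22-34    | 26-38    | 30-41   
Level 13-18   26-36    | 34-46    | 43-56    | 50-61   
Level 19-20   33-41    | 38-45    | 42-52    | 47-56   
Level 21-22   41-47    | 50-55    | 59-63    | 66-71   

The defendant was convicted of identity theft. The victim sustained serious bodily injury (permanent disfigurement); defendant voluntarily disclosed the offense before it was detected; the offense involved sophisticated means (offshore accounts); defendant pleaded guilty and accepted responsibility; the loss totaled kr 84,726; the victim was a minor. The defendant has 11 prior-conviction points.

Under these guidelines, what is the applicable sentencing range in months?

66-71 months

Base offense level for identity theft: 19.
§1 applies: 19 + 2 = 21.
§2 applies: 21 − 3 = 18.
§3 applies: 18 + 2 = 20.
§4 applies (level before this adjustment is 20 ≥ 12, so +3): 20 + 3 = 23.
§5 applies: 23 − 1 = 22.
§6 applies (level before this adjustment is 22 ≥ 18, so +6): 22 + 6 = 28.
Level 28 exceeds the maximum of 22; capped at 22.
Final offense level: 22.
Criminal history: 11 prior points → Category D (11+).
Level 22 falls in the 21-22 band.
Grid: Level 21-22 × Category D = 66-71 months.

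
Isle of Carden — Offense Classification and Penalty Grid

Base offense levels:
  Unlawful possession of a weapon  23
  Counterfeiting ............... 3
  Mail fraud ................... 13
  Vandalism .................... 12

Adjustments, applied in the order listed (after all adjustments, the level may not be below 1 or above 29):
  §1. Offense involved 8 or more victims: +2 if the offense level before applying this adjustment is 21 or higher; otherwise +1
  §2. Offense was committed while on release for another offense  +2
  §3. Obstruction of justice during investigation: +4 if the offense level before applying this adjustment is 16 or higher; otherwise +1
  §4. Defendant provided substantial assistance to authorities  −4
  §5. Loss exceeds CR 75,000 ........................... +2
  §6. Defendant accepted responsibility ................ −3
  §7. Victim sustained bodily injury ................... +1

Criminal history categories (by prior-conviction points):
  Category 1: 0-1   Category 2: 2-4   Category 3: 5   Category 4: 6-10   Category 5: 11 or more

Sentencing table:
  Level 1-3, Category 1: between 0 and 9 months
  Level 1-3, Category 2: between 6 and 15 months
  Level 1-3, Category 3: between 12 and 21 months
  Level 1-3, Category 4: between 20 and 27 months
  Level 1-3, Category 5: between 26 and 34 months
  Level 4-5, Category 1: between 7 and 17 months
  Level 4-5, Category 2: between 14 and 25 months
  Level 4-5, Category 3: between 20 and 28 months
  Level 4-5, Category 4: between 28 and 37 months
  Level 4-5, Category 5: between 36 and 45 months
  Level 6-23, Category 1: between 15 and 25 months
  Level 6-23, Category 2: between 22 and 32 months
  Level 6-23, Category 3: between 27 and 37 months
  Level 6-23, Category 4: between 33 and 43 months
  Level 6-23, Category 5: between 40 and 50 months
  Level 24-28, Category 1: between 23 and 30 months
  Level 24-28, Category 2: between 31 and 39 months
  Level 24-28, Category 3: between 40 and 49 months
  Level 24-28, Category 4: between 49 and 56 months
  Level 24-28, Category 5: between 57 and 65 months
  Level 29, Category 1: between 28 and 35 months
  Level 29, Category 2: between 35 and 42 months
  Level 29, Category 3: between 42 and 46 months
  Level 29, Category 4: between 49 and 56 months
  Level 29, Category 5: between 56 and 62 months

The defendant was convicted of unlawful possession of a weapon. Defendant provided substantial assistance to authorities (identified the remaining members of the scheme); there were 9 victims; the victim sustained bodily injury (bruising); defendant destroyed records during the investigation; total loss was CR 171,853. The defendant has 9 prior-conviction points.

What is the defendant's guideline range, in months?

Base offense level for unlawful possession of a weapon: 23.
§1 applies (level before this adjustment is 23 ≥ 21, so +2): 23 + 2 = 25.
§2 does not apply.
§3 applies (level before this adjustment is 25 ≥ 16, so +4): 25 + 4 = 29.
§4 applies: 29 − 4 = 25.
§5 applies: 25 + 2 = 27.
§6 does not apply.
§7 applies: 27 + 1 = 28.
Final offense level: 28.
Criminal history: 9 prior points → Category 4 (6-10).
Level 28 falls in the 24-28 band.
Grid: Level 24-28 × Category 4 = 49-56 months.

49-56 months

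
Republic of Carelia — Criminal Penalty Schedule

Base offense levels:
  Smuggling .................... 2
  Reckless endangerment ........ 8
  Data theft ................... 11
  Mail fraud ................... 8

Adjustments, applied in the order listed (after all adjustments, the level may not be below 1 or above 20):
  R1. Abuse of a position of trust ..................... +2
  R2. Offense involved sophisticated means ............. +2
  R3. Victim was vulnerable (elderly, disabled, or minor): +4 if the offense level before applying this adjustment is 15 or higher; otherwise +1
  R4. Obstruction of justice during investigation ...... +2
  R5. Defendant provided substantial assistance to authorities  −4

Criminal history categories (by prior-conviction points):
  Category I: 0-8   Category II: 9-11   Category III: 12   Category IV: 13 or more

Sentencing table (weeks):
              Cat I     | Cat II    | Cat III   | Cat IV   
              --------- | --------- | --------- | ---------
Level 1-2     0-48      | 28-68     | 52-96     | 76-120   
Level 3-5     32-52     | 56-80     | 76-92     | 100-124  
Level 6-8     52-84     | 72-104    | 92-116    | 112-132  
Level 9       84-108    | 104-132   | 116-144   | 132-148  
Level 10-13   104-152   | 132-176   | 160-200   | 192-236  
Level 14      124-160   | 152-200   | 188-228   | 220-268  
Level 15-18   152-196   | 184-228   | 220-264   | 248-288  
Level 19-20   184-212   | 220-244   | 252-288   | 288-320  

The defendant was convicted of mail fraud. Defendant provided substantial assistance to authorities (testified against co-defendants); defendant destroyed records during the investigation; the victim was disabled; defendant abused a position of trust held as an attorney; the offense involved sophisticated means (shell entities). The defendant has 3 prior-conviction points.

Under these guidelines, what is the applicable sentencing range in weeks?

Base offense level for mail fraud: 8.
R1 applies: 8 + 2 = 10.
R2 applies: 10 + 2 = 12.
R3 applies (level before this adjustment is 12 < 15, so +1): 12 + 1 = 13.
R4 applies: 13 + 2 = 15.
R5 applies: 15 − 4 = 11.
Final offense level: 11.
Criminal history: 3 prior points → Category I (0-8).
Level 11 falls in the 10-13 band.
Grid: Level 10-13 × Category I = 104-152 weeks.

104-152 weeks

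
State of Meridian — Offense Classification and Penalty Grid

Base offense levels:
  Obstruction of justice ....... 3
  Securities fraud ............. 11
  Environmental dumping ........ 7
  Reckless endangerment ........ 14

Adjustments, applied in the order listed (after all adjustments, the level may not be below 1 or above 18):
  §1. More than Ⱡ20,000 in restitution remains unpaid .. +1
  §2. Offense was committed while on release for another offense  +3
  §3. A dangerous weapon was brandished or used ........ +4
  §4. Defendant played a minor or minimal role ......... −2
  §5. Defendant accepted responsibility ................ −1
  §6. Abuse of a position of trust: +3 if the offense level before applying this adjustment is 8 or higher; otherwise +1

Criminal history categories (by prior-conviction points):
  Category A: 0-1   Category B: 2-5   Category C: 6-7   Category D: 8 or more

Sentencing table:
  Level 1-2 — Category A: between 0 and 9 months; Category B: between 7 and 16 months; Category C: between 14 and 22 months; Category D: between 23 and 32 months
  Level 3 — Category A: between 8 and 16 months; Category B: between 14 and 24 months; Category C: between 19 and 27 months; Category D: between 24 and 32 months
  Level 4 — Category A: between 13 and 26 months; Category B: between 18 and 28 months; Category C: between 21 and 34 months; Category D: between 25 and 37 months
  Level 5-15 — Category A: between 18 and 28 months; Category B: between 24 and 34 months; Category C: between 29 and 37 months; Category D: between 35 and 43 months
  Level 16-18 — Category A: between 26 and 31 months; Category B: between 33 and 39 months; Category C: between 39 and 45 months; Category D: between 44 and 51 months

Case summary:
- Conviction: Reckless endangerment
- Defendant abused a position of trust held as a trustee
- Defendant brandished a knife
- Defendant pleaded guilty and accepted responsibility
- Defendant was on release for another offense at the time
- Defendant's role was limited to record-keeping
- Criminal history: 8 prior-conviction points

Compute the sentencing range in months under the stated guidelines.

44-51 months

Base offense level for reckless endangerment: 14.
§2 applies: 14 + 3 = 17.
§3 applies: 17 + 4 = 21.
§4 applies: 21 − 2 = 19.
§5 applies: 19 − 1 = 18.
§6 applies (level before this adjustment is 18 ≥ 8, so +3): 18 + 3 = 21.
Level 21 exceeds the maximum of 18; capped at 18.
Final offense level: 18.
Criminal history: 8 prior points → Category D (8+).
Level 18 falls in the 16-18 band.
Grid: Level 16-18 × Category D = 44-51 months.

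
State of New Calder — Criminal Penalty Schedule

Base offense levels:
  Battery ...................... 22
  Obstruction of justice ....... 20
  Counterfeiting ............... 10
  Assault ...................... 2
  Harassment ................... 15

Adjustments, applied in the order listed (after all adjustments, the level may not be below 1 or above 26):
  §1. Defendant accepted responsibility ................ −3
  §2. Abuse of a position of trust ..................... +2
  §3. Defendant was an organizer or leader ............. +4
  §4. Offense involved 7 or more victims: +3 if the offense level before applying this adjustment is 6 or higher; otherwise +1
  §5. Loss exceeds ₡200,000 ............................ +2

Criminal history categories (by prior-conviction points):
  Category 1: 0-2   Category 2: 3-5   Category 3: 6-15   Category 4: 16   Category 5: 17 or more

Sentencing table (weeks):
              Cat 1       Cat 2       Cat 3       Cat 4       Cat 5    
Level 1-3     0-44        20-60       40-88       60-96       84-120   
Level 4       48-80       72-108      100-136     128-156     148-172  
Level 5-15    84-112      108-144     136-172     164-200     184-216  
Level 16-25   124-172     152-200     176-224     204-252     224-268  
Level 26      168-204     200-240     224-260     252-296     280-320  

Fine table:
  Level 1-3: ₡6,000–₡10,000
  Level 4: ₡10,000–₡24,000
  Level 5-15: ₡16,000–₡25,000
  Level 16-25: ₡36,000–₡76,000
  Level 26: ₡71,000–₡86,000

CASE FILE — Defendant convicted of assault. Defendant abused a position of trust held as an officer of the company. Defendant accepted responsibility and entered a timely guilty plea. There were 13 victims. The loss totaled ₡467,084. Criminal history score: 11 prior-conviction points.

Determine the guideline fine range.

₡10,000–₡24,000

Base offense level for assault: 2.
§1 applies: 2 − 3 = -1.
§2 applies: -1 + 2 = 1.
§3 does not apply.
§4 applies (level before this adjustment is 1 < 6, so +1): 1 + 1 = 2.
§5 applies: 2 + 2 = 4.
Final offense level: 4.
Level 4 falls in the 4 band.
Fine table: Level 4 → ₡10,000–₡24,000.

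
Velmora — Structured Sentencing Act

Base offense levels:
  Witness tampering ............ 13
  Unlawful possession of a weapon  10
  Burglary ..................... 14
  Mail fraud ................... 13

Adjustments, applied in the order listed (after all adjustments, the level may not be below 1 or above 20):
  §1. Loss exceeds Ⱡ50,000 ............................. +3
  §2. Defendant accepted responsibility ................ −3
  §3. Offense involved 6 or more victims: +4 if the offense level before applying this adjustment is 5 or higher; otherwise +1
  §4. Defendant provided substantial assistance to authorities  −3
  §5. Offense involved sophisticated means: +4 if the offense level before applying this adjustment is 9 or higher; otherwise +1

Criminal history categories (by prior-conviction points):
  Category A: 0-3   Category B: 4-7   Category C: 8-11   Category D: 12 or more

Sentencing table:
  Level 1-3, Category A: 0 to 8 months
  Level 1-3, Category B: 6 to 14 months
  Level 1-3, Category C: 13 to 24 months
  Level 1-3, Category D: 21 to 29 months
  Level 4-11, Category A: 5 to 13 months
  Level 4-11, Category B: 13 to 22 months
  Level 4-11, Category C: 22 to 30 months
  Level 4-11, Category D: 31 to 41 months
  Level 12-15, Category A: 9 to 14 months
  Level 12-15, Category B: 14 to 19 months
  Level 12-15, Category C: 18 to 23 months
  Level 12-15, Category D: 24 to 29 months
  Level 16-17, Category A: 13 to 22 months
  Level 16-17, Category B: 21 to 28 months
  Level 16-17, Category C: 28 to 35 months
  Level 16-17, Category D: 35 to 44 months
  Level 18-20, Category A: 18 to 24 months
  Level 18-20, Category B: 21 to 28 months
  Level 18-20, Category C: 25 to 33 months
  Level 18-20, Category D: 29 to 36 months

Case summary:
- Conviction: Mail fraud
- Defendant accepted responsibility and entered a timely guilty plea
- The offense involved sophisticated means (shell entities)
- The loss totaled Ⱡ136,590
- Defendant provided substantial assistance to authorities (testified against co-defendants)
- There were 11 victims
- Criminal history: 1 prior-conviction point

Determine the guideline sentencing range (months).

Base offense level for mail fraud: 13.
§1 applies: 13 + 3 = 16.
§2 applies: 16 − 3 = 13.
§3 applies (level before this adjustment is 13 ≥ 5, so +4): 13 + 4 = 17.
§4 applies: 17 − 3 = 14.
§5 applies (level before this adjustment is 14 ≥ 9, so +4): 14 + 4 = 18.
Final offense level: 18.
Criminal history: 1 prior point → Category A (0-3).
Level 18 falls in the 18-20 band.
Grid: Level 18-20 × Category A = 18-24 months.

18-24 months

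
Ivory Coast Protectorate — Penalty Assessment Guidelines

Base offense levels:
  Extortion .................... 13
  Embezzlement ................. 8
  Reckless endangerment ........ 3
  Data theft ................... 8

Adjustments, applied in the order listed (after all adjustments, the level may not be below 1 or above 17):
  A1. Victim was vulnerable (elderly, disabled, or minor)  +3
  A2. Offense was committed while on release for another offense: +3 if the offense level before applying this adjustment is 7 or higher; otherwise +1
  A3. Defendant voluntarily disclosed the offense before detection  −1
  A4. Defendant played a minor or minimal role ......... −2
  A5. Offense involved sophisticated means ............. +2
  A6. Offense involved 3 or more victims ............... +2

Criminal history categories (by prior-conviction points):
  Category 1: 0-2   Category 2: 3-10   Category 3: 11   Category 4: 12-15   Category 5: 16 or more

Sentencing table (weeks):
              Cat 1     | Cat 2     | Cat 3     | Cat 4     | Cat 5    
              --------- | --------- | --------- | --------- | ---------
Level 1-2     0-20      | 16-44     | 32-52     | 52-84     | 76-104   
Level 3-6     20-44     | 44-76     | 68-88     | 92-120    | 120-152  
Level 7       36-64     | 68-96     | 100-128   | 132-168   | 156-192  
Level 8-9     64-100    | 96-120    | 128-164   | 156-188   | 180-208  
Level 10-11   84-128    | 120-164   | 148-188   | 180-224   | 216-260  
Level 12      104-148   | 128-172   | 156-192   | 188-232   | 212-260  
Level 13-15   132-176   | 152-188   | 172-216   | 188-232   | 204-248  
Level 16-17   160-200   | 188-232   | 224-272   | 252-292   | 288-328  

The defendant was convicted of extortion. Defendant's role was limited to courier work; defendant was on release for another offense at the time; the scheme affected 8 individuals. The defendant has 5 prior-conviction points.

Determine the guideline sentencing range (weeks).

Base offense level for extortion: 13.
A2 applies (level before this adjustment is 13 ≥ 7, so +3): 13 + 3 = 16.
A4 applies: 16 − 2 = 14.
A5 does not apply.
A6 applies: 14 + 2 = 16.
Final offense level: 16.
Criminal history: 5 prior points → Category 2 (3-10).
Level 16 falls in the 16-17 band.
Grid: Level 16-17 × Category 2 = 188-232 weeks.

188-232 weeks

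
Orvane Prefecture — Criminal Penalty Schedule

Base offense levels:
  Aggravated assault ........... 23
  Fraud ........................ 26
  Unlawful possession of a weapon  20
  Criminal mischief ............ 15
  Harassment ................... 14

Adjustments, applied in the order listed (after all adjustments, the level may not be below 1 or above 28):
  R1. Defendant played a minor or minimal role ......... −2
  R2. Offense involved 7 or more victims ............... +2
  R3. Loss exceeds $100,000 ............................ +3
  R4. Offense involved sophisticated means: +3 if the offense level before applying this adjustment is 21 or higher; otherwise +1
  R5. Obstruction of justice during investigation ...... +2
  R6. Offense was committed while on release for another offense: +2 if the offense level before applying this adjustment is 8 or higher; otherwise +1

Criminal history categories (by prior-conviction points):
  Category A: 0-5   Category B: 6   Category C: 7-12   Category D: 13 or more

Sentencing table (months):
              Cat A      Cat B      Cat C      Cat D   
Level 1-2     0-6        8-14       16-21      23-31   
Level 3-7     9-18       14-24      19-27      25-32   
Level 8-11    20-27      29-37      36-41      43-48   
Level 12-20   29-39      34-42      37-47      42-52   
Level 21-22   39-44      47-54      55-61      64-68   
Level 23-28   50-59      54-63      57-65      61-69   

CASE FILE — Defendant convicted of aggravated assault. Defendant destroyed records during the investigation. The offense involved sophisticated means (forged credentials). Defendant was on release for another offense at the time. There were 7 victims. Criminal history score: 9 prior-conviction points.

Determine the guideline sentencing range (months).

Base offense level for aggravated assault: 23.
R2 applies: 23 + 2 = 25.
R3 does not apply.
R4 applies (level before this adjustment is 25 ≥ 21, so +3): 25 + 3 = 28.
R5 applies: 28 + 2 = 30.
R6 applies (level before this adjustment is 30 ≥ 8, so +2): 30 + 2 = 32.
Level 32 exceeds the maximum of 28; capped at 28.
Final offense level: 28.
Criminal history: 9 prior points → Category C (7-12).
Level 28 falls in the 23-28 band.
Grid: Level 23-28 × Category C = 57-65 months.

57-65 months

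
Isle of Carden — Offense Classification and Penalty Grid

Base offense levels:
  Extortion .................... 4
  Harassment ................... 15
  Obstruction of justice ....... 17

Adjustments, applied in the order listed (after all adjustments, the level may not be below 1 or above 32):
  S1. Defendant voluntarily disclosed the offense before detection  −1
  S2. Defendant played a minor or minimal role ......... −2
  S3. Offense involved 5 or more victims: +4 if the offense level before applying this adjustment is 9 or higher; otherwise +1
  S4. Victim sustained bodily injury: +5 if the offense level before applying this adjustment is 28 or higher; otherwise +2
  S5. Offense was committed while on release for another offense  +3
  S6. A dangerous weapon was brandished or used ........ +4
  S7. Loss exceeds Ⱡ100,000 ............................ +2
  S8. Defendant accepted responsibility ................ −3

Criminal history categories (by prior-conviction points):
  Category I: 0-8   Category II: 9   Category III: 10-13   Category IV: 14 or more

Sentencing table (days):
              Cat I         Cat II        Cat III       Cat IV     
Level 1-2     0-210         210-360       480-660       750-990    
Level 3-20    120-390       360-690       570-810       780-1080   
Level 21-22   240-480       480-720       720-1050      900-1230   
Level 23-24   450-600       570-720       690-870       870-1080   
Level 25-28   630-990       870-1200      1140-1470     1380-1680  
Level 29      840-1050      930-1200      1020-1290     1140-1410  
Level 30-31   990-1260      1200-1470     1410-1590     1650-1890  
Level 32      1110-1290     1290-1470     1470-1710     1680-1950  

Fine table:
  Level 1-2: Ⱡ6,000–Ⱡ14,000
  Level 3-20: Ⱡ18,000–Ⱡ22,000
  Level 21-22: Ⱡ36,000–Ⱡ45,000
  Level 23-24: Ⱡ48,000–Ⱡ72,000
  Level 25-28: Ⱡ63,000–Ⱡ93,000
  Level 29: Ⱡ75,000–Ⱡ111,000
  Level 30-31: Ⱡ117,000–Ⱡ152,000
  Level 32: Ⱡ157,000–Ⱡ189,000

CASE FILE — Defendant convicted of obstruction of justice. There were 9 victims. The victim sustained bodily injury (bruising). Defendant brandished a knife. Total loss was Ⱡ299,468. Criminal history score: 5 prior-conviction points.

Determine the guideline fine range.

Ⱡ75,000–Ⱡ111,000

Base offense level for obstruction of justice: 17.
S2 does not apply.
S3 applies (level before this adjustment is 17 ≥ 9, so +4): 17 + 4 = 21.
S4 applies (level before this adjustment is 21 < 28, so +2): 21 + 2 = 23.
S6 applies: 23 + 4 = 27.
S7 applies: 27 + 2 = 29.
S8 does not apply.
Final offense level: 29.
Level 29 falls in the 29 band.
Fine table: Level 29 → Ⱡ75,000–Ⱡ111,000.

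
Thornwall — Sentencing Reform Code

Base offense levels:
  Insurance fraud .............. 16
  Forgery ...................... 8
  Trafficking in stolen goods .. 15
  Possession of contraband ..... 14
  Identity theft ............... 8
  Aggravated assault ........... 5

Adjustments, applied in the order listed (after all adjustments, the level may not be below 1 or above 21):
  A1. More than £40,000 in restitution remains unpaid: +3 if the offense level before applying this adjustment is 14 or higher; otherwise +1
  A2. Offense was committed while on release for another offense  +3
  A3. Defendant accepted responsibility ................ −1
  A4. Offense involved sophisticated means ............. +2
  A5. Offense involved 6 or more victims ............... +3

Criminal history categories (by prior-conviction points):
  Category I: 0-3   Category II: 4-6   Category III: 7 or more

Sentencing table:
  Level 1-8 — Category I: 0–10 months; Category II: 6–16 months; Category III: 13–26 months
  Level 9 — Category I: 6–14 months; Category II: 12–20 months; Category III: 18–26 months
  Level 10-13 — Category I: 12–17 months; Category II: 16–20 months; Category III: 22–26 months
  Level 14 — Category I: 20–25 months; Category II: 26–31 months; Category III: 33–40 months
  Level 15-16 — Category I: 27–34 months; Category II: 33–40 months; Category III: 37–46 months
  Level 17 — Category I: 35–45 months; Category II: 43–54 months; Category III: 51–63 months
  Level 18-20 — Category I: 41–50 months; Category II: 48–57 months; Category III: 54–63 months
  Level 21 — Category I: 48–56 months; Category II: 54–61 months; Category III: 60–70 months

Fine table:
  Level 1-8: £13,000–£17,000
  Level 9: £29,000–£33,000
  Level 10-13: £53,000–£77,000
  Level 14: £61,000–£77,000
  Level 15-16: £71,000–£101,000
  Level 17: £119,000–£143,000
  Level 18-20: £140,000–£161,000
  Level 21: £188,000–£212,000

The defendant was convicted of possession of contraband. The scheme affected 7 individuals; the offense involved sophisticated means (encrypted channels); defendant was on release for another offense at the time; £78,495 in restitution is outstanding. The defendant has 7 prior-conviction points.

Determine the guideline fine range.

Base offense level for possession of contraband: 14.
A1 applies (level before this adjustment is 14 ≥ 14, so +3): 14 + 3 = 17.
A2 applies: 17 + 3 = 20.
A3 does not apply.
A4 applies: 20 + 2 = 22.
A5 applies: 22 + 3 = 25.
Level 25 exceeds the maximum of 21; capped at 21.
Final offense level: 21.
Level 21 falls in the 21 band.
Fine table: Level 21 → £188,000–£212,000.

£188,000–£212,000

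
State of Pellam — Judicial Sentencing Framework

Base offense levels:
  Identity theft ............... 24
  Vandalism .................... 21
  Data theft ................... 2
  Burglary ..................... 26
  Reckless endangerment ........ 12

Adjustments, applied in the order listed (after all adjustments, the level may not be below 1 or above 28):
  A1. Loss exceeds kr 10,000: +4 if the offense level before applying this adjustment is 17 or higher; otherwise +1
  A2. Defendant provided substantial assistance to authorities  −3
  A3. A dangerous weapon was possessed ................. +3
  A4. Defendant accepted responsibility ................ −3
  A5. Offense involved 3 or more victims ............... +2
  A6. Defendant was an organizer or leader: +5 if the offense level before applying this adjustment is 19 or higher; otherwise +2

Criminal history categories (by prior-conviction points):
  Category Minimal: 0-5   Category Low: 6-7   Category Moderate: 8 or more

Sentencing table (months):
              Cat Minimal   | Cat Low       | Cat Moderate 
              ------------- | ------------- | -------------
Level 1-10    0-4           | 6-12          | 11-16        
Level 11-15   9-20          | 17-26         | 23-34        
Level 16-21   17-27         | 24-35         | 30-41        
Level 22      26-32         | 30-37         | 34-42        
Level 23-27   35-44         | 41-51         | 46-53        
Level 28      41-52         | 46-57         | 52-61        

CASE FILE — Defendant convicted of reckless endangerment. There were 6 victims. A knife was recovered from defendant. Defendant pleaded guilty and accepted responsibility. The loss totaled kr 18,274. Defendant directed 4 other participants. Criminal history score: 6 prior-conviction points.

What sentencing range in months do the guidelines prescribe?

24-35 months

Base offense level for reckless endangerment: 12.
A1 applies (level before this adjustment is 12 < 17, so +1): 12 + 1 = 13.
A3 applies: 13 + 3 = 16.
A4 applies: 16 − 3 = 13.
A5 applies: 13 + 2 = 15.
A6 applies (level before this adjustment is 15 < 19, so +2): 15 + 2 = 17.
Final offense level: 17.
Criminal history: 6 prior points → Category Low (6-7).
Level 17 falls in the 16-21 band.
Grid: Level 16-21 × Category Low = 24-35 months.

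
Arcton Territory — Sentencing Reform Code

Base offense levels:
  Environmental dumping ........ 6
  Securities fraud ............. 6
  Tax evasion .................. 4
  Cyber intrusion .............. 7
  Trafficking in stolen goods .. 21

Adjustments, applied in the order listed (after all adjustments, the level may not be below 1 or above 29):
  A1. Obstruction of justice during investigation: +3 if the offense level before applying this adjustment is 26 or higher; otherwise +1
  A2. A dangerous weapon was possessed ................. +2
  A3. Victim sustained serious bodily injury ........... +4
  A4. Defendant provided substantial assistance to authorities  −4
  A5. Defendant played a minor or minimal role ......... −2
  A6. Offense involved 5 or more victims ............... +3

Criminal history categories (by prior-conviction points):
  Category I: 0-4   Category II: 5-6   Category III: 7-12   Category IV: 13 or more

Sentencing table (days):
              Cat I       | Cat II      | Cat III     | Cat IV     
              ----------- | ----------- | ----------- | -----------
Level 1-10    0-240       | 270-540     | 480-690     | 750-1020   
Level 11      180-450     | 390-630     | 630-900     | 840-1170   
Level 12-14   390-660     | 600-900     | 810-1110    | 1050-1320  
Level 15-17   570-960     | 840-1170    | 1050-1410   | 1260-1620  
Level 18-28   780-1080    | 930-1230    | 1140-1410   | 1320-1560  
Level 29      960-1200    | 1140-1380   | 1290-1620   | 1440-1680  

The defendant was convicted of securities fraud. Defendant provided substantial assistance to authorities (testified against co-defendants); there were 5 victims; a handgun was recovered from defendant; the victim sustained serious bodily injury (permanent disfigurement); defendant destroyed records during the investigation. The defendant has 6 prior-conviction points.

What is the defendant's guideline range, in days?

600-900 days

Base offense level for securities fraud: 6.
A1 applies (level before this adjustment is 6 < 26, so +1): 6 + 1 = 7.
A2 applies: 7 + 2 = 9.
A3 applies: 9 + 4 = 13.
A4 applies: 13 − 4 = 9.
A5 does not apply.
A6 applies: 9 + 3 = 12.
Final offense level: 12.
Criminal history: 6 prior points → Category II (5-6).
Level 12 falls in the 12-14 band.
Grid: Level 12-14 × Category II = 600-900 days.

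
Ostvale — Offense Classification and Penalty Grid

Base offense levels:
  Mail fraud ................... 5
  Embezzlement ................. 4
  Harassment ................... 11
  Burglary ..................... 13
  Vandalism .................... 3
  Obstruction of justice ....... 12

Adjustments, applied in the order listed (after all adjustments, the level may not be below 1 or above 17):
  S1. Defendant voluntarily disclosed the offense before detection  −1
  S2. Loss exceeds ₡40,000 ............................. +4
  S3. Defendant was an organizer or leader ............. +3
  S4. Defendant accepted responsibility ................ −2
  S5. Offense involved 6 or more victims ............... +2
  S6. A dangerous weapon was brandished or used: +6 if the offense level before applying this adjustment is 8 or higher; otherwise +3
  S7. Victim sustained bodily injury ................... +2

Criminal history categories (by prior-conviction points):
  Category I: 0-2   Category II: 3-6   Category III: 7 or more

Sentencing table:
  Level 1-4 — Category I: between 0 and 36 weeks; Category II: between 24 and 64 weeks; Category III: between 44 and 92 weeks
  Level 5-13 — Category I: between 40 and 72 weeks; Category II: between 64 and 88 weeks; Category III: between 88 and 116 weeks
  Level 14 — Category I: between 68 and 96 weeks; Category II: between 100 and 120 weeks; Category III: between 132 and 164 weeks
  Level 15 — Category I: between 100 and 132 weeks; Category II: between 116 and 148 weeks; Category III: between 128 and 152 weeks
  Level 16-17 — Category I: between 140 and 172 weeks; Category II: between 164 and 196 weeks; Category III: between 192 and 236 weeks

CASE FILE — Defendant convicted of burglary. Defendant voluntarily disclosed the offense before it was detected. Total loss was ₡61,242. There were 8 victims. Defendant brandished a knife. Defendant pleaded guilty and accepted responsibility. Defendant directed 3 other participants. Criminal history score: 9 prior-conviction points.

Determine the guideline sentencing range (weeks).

Base offense level for burglary: 13.
S1 applies: 13 − 1 = 12.
S2 applies: 12 + 4 = 16.
S3 applies: 16 + 3 = 19.
S4 applies: 19 − 2 = 17.
S5 applies: 17 + 2 = 19.
S6 applies (level before this adjustment is 19 ≥ 8, so +6): 19 + 6 = 25.
Level 25 exceeds the maximum of 17; capped at 17.
Final offense level: 17.
Criminal history: 9 prior points → Category III (7+).
Level 17 falls in the 16-17 band.
Grid: Level 16-17 × Category III = 192-236 weeks.

192-236 weeks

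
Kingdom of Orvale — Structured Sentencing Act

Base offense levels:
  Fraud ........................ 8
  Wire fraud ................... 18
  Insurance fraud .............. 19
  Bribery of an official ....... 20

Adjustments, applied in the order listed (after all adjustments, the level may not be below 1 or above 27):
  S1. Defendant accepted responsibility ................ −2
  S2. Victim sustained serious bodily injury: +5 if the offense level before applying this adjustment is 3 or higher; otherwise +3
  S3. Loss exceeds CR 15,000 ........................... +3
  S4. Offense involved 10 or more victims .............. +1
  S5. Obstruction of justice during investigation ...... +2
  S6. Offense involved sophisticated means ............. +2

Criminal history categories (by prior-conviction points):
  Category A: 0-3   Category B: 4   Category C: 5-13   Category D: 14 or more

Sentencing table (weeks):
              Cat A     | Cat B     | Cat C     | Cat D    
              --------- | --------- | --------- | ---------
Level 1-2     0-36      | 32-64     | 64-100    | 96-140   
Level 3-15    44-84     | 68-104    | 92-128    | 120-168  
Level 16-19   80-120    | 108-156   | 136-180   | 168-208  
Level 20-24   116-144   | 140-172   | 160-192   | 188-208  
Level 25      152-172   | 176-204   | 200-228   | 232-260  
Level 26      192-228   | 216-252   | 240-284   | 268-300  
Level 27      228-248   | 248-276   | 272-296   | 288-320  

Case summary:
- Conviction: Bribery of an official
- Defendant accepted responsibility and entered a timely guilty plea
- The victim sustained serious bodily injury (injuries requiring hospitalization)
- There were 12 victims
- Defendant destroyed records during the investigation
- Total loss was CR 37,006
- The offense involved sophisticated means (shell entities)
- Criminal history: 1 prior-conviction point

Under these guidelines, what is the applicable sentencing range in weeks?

Base offense level for bribery of an official: 20.
S1 applies: 20 − 2 = 18.
S2 applies (level before this adjustment is 18 ≥ 3, so +5): 18 + 5 = 23.
S3 applies: 23 + 3 = 26.
S4 applies: 26 + 1 = 27.
S5 applies: 27 + 2 = 29.
S6 applies: 29 + 2 = 31.
Level 31 exceeds the maximum of 27; capped at 27.
Final offense level: 27.
Criminal history: 1 prior point → Category A (0-3).
Level 27 falls in the 27 band.
Grid: Level 27 × Category A = 228-248 weeks.

228-248 weeks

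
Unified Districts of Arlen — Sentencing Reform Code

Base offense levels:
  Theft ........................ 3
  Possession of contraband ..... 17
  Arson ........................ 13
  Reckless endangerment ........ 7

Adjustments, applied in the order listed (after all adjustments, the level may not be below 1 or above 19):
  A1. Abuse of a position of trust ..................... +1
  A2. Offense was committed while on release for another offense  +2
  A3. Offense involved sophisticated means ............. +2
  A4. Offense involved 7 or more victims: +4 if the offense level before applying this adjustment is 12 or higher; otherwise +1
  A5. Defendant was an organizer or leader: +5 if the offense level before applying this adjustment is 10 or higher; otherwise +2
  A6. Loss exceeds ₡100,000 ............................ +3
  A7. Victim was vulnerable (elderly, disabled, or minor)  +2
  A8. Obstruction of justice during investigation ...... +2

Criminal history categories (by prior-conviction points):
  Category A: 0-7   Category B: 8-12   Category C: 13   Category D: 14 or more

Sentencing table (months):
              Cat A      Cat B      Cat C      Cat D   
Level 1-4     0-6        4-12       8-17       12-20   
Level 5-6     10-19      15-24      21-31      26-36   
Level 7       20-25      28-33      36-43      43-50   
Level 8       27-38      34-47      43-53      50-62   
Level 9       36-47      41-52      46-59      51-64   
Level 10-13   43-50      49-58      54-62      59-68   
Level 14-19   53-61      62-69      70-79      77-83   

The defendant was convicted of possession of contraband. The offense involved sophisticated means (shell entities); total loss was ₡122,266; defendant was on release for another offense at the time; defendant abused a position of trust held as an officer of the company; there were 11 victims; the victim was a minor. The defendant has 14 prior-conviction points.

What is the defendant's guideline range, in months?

Base offense level for possession of contraband: 17.
A1 applies: 17 + 1 = 18.
A2 applies: 18 + 2 = 20.
A3 applies: 20 + 2 = 22.
A4 applies (level before this adjustment is 22 ≥ 12, so +4): 22 + 4 = 26.
A5 does not apply.
A6 applies: 26 + 3 = 29.
A7 applies: 29 + 2 = 31.
Level 31 exceeds the maximum of 19; capped at 19.
Final offense level: 19.
Criminal history: 14 prior points → Category D (14+).
Level 19 falls in the 14-19 band.
Grid: Level 14-19 × Category D = 77-83 months.

77-83 months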